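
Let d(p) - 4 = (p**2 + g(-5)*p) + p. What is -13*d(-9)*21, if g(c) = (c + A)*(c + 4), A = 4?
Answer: -18291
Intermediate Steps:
g(c) = (4 + c)**2 (g(c) = (c + 4)*(c + 4) = (4 + c)*(4 + c) = (4 + c)**2)
d(p) = 4 + p**2 + 2*p (d(p) = 4 + ((p**2 + (16 + (-5)**2 + 8*(-5))*p) + p) = 4 + ((p**2 + (16 + 25 - 40)*p) + p) = 4 + ((p**2 + 1*p) + p) = 4 + ((p**2 + p) + p) = 4 + ((p + p**2) + p) = 4 + (p**2 + 2*p) = 4 + p**2 + 2*p)
-13*d(-9)*21 = -13*(4 + (-9)**2 + 2*(-9))*21 = -13*(4 + 81 - 18)*21 = -13*67*21 = -871*21 = -18291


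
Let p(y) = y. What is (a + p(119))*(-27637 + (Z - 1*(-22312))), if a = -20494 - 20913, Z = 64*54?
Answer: 77167272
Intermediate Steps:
Z = 3456
a = -41407
(a + p(119))*(-27637 + (Z - 1*(-22312))) = (-41407 + 119)*(-27637 + (3456 - 1*(-22312))) = -41288*(-27637 + (3456 + 22312)) = -41288*(-27637 + 25768) = -41288*(-1869) = 77167272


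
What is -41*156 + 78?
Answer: -6318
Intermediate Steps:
-41*156 + 78 = -6396 + 78 = -6318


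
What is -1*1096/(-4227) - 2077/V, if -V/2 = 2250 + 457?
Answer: 14713223/22884978 ≈ 0.64292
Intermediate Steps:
V = -5414 (V = -2*(2250 + 457) = -2*2707 = -5414)
-1*1096/(-4227) - 2077/V = -1*1096/(-4227) - 2077/(-5414) = -1096*(-1/4227) - 2077*(-1/5414) = 1096/4227 + 2077/5414 = 14713223/22884978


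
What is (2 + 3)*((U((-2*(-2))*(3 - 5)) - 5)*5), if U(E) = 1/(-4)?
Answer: -525/4 ≈ -131.25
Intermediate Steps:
U(E) = -1/4
(2 + 3)*((U((-2*(-2))*(3 - 5)) - 5)*5) = (2 + 3)*((-1/4 - 5)*5) = 5*(-21/4*5) = 5*(-105/4) = -525/4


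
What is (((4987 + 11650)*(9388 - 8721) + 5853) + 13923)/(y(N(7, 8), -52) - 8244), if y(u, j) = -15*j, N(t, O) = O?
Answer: -11116655/7464 ≈ -1489.4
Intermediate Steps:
(((4987 + 11650)*(9388 - 8721) + 5853) + 13923)/(y(N(7, 8), -52) - 8244) = (((4987 + 11650)*(9388 - 8721) + 5853) + 13923)/(-15*(-52) - 8244) = ((16637*667 + 5853) + 13923)/(780 - 8244) = ((11096879 + 5853) + 13923)/(-7464) = (11102732 + 13923)*(-1/7464) = 11116655*(-1/7464) = -11116655/7464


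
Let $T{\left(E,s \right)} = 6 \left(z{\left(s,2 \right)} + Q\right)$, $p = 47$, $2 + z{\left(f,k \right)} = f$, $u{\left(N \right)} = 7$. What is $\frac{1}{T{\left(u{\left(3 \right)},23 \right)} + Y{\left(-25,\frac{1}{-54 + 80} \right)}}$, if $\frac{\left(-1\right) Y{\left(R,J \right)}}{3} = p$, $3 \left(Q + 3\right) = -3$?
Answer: $- \frac{1}{39} \approx -0.025641$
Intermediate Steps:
$Q = -4$ ($Q = -3 + \frac{1}{3} \left(-3\right) = -3 - 1 = -4$)
$z{\left(f,k \right)} = -2 + f$
$Y{\left(R,J \right)} = -141$ ($Y{\left(R,J \right)} = \left(-3\right) 47 = -141$)
$T{\left(E,s \right)} = -36 + 6 s$ ($T{\left(E,s \right)} = 6 \left(\left(-2 + s\right) - 4\right) = 6 \left(-6 + s\right) = -36 + 6 s$)
$\frac{1}{T{\left(u{\left(3 \right)},23 \right)} + Y{\left(-25,\frac{1}{-54 + 80} \right)}} = \frac{1}{\left(-36 + 6 \cdot 23\right) - 141} = \frac{1}{\left(-36 + 138\right) - 141} = \frac{1}{102 - 141} = \frac{1}{-39} = - \frac{1}{39}$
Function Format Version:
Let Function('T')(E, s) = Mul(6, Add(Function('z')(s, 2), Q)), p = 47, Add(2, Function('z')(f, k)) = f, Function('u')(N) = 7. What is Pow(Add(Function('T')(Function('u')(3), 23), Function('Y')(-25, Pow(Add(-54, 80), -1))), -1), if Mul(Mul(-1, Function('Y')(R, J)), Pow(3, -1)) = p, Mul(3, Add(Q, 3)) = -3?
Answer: Rational(-1, 39) ≈ -0.025641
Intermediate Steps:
Q = -4 (Q = Add(-3, Mul(Rational(1, 3), -3)) = Add(-3, -1) = -4)
Function('z')(f, k) = Add(-2, f)
Function('Y')(R, J) = -141 (Function('Y')(R, J) = Mul(-3, 47) = -141)
Function('T')(E, s) = Add(-36, Mul(6, s)) (Function('T')(E, s) = Mul(6, Add(Add(-2, s), -4)) = Mul(6, Add(-6, s)) = Add(-36, Mul(6, s)))
Pow(Add(Function('T')(Function('u')(3), 23), Function('Y')(-25, Pow(Add(-54, 80), -1))), -1) = Pow(Add(Add(-36, Mul(6, 23)), -141), -1) = Pow(Add(Add(-36, 138), -141), -1) = Pow(Add(102, -141), -1) = Pow(-39, -1) = Rational(-1, 39)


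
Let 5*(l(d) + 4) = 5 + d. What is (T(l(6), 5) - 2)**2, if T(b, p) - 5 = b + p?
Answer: 961/25 ≈ 38.440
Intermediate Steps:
l(d) = -3 + d/5 (l(d) = -4 + (5 + d)/5 = -4 + (1 + d/5) = -3 + d/5)
T(b, p) = 5 + b + p (T(b, p) = 5 + (b + p) = 5 + b + p)
(T(l(6), 5) - 2)**2 = ((5 + (-3 + (1/5)*6) + 5) - 2)**2 = ((5 + (-3 + 6/5) + 5) - 2)**2 = ((5 - 9/5 + 5) - 2)**2 = (41/5 - 2)**2 = (31/5)**2 = 961/25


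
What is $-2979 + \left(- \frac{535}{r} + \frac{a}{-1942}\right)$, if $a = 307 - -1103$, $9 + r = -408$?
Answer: $- \frac{1205992453}{404907} \approx -2978.4$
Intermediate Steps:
$r = -417$ ($r = -9 - 408 = -417$)
$a = 1410$ ($a = 307 + 1103 = 1410$)
$-2979 + \left(- \frac{535}{r} + \frac{a}{-1942}\right) = -2979 + \left(- \frac{535}{-417} + \frac{1410}{-1942}\right) = -2979 + \left(\left(-535\right) \left(- \frac{1}{417}\right) + 1410 \left(- \frac{1}{1942}\right)\right) = -2979 + \left(\frac{535}{417} - \frac{705}{971}\right) = -2979 + \frac{225500}{404907} = - \frac{1205992453}{404907}$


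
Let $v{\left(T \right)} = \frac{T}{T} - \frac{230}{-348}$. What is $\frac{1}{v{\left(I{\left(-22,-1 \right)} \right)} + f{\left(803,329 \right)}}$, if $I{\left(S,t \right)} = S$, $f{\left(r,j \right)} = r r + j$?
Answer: $\frac{174}{112254301} \approx 1.5501 \cdot 10^{-6}$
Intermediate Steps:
$f{\left(r,j \right)} = j + r^{2}$ ($f{\left(r,j \right)} = r^{2} + j = j + r^{2}$)
$v{\left(T \right)} = \frac{289}{174}$ ($v{\left(T \right)} = 1 - - \frac{115}{174} = 1 + \frac{115}{174} = \frac{289}{174}$)
$\frac{1}{v{\left(I{\left(-22,-1 \right)} \right)} + f{\left(803,329 \right)}} = \frac{1}{\frac{289}{174} + \left(329 + 803^{2}\right)} = \frac{1}{\frac{289}{174} + \left(329 + 644809\right)} = \frac{1}{\frac{289}{174} + 645138} = \frac{1}{\frac{112254301}{174}} = \frac{174}{112254301}$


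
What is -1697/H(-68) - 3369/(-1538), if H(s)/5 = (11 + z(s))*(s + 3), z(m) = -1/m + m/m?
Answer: 1072032773/408377450 ≈ 2.6251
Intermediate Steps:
z(m) = 1 - 1/m (z(m) = -1/m + 1 = 1 - 1/m)
H(s) = 5*(3 + s)*(11 + (-1 + s)/s) (H(s) = 5*((11 + (-1 + s)/s)*(s + 3)) = 5*((11 + (-1 + s)/s)*(3 + s)) = 5*((3 + s)*(11 + (-1 + s)/s)) = 5*(3 + s)*(11 + (-1 + s)/s))
-1697/H(-68) - 3369/(-1538) = -1697/(175 - 15/(-68) + 60*(-68)) - 3369/(-1538) = -1697/(175 - 15*(-1/68) - 4080) - 3369*(-1/1538) = -1697/(175 + 15/68 - 4080) + 3369/1538 = -1697/(-265525/68) + 3369/1538 = -1697*(-68/265525) + 3369/1538 = 115396/265525 + 3369/1538 = 1072032773/408377450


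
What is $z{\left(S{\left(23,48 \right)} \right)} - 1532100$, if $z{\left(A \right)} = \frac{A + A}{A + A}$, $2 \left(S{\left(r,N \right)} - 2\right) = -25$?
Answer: $-1532099$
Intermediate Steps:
$S{\left(r,N \right)} = - \frac{21}{2}$ ($S{\left(r,N \right)} = 2 + \frac{1}{2} \left(-25\right) = 2 - \frac{25}{2} = - \frac{21}{2}$)
$z{\left(A \right)} = 1$ ($z{\left(A \right)} = \frac{2 A}{2 A} = 2 A \frac{1}{2 A} = 1$)
$z{\left(S{\left(23,48 \right)} \right)} - 1532100 = 1 - 1532100 = -1532099$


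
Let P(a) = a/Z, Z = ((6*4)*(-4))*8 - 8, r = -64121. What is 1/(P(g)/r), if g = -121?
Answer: -49757896/121 ≈ -4.1122e+5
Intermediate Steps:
Z = -776 (Z = (24*(-4))*8 - 8 = -96*8 - 8 = -768 - 8 = -776)
P(a) = -a/776 (P(a) = a/(-776) = a*(-1/776) = -a/776)
1/(P(g)/r) = 1/(-1/776*(-121)/(-64121)) = 1/((121/776)*(-1/64121)) = 1/(-121/49757896) = -49757896/121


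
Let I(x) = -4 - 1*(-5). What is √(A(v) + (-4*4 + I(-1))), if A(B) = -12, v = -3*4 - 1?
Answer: 3*I*√3 ≈ 5.1962*I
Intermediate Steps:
I(x) = 1 (I(x) = -4 + 5 = 1)
v = -13 (v = -12 - 1 = -13)
√(A(v) + (-4*4 + I(-1))) = √(-12 + (-4*4 + 1)) = √(-12 + (-16 + 1)) = √(-12 - 15) = √(-27) = 3*I*√3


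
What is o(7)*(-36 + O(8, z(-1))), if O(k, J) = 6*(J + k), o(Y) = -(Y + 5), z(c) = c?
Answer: -72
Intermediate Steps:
o(Y) = -5 - Y (o(Y) = -(5 + Y) = -5 - Y)
O(k, J) = 6*J + 6*k
o(7)*(-36 + O(8, z(-1))) = (-5 - 1*7)*(-36 + (6*(-1) + 6*8)) = (-5 - 7)*(-36 + (-6 + 48)) = -12*(-36 + 42) = -12*6 = -72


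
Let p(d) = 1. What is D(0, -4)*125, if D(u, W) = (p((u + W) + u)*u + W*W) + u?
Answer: 2000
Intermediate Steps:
D(u, W) = W² + 2*u (D(u, W) = (1*u + W*W) + u = (u + W²) + u = W² + 2*u)
D(0, -4)*125 = ((-4)² + 2*0)*125 = (16 + 0)*125 = 16*125 = 2000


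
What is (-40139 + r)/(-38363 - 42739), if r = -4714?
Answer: 14951/27034 ≈ 0.55304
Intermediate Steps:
(-40139 + r)/(-38363 - 42739) = (-40139 - 4714)/(-38363 - 42739) = -44853/(-81102) = -44853*(-1/81102) = 14951/27034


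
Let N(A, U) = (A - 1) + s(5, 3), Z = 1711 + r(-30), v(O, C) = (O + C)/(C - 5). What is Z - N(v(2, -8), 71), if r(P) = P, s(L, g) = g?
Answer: 21821/13 ≈ 1678.5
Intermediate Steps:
v(O, C) = (C + O)/(-5 + C)
Z = 1681 (Z = 1711 - 30 = 1681)
N(A, U) = 2 + A (N(A, U) = (A - 1) + 3 = (-1 + A) + 3 = 2 + A)
Z - N(v(2, -8), 71) = 1681 - (2 + (-8 + 2)/(-5 - 8)) = 1681 - (2 - 6/(-13)) = 1681 - (2 - 1/13*(-6)) = 1681 - (2 + 6/13) = 1681 - 1*32/13 = 1681 - 32/13 = 21821/13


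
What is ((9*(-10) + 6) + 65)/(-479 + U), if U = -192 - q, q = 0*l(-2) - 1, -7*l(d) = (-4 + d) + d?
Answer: 19/670 ≈ 0.028358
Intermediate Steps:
l(d) = 4/7 - 2*d/7 (l(d) = -((-4 + d) + d)/7 = -(-4 + 2*d)/7 = 4/7 - 2*d/7)
q = -1 (q = 0*(4/7 - 2/7*(-2)) - 1 = 0*(4/7 + 4/7) - 1 = 0*(8/7) - 1 = 0 - 1 = -1)
U = -191 (U = -192 - 1*(-1) = -192 + 1 = -191)
((9*(-10) + 6) + 65)/(-479 + U) = ((9*(-10) + 6) + 65)/(-479 - 191) = ((-90 + 6) + 65)/(-670) = (-84 + 65)*(-1/670) = -19*(-1/670) = 19/670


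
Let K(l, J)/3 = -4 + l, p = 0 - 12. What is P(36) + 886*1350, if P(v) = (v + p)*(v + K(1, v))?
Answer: 1196748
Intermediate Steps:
p = -12
K(l, J) = -12 + 3*l (K(l, J) = 3*(-4 + l) = -12 + 3*l)
P(v) = (-12 + v)*(-9 + v) (P(v) = (v - 12)*(v + (-12 + 3*1)) = (-12 + v)*(v + (-12 + 3)) = (-12 + v)*(v - 9) = (-12 + v)*(-9 + v))
P(36) + 886*1350 = (108 + 36**2 - 21*36) + 886*1350 = (108 + 1296 - 756) + 1196100 = 648 + 1196100 = 1196748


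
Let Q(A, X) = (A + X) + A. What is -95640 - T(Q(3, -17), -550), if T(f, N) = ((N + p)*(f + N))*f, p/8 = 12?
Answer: 2705994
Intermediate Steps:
p = 96 (p = 8*12 = 96)
Q(A, X) = X + 2*A
T(f, N) = f*(96 + N)*(N + f) (T(f, N) = ((N + 96)*(f + N))*f = ((96 + N)*(N + f))*f = f*(96 + N)*(N + f))
-95640 - T(Q(3, -17), -550) = -95640 - (-17 + 2*3)*((-550)² + 96*(-550) + 96*(-17 + 2*3) - 550*(-17 + 2*3)) = -95640 - (-17 + 6)*(302500 - 52800 + 96*(-17 + 6) - 550*(-17 + 6)) = -95640 - (-11)*(302500 - 52800 + 96*(-11) - 550*(-11)) = -95640 - (-11)*(302500 - 52800 - 1056 + 6050) = -95640 - (-11)*254694 = -95640 - 1*(-2801634) = -95640 + 2801634 = 2705994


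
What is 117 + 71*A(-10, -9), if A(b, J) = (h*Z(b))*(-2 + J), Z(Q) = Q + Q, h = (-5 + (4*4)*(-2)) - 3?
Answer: -624683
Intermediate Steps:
h = -40 (h = (-5 + 16*(-2)) - 3 = (-5 - 32) - 3 = -37 - 3 = -40)
Z(Q) = 2*Q
A(b, J) = -80*b*(-2 + J) (A(b, J) = (-80*b)*(-2 + J) = -80*b*(-2 + J))
117 + 71*A(-10, -9) = 117 + 71*(80*(-10)*(2 - 1*(-9))) = 117 + 71*(80*(-10)*(2 + 9)) = 117 + 71*(80*(-10)*11) = 117 + 71*(-8800) = 117 - 624800 = -624683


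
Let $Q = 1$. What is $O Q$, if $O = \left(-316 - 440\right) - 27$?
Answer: $-783$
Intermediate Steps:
$O = -783$ ($O = -756 - 27 = -783$)
$O Q = \left(-783\right) 1 = -783$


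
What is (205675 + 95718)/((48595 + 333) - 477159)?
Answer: -301393/428231 ≈ -0.70381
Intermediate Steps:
(205675 + 95718)/((48595 + 333) - 477159) = 301393/(48928 - 477159) = 301393/(-428231) = 301393*(-1/428231) = -301393/428231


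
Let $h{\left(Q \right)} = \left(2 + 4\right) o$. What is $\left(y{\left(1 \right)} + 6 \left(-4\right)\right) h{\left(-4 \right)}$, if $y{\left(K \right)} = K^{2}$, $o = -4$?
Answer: $552$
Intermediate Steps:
$h{\left(Q \right)} = -24$ ($h{\left(Q \right)} = \left(2 + 4\right) \left(-4\right) = 6 \left(-4\right) = -24$)
$\left(y{\left(1 \right)} + 6 \left(-4\right)\right) h{\left(-4 \right)} = \left(1^{2} + 6 \left(-4\right)\right) \left(-24\right) = \left(1 - 24\right) \left(-24\right) = \left(-23\right) \left(-24\right) = 552$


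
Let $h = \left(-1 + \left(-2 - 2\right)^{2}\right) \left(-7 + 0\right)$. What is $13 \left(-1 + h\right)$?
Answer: $-1378$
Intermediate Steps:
$h = -105$ ($h = \left(-1 + \left(-4\right)^{2}\right) \left(-7\right) = \left(-1 + 16\right) \left(-7\right) = 15 \left(-7\right) = -105$)
$13 \left(-1 + h\right) = 13 \left(-1 - 105\right) = 13 \left(-106\right) = -1378$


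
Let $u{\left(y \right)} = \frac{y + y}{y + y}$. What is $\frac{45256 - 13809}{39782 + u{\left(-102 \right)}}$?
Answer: $\frac{31447}{39783} \approx 0.79046$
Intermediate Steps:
$u{\left(y \right)} = 1$ ($u{\left(y \right)} = \frac{2 y}{2 y} = 2 y \frac{1}{2 y} = 1$)
$\frac{45256 - 13809}{39782 + u{\left(-102 \right)}} = \frac{45256 - 13809}{39782 + 1} = \frac{31447}{39783}$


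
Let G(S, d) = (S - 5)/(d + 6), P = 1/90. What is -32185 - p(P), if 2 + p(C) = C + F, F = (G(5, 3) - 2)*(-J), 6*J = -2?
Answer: -2896411/90 ≈ -32182.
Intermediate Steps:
J = -⅓ (J = (⅙)*(-2) = -⅓ ≈ -0.33333)
P = 1/90 ≈ 0.011111
G(S, d) = (-5 + S)/(6 + d)
F = -⅔ (F = ((-5 + 5)/(6 + 3) - 2)*(-1*(-⅓)) = (0/9 - 2)*(⅓) = ((⅑)*0 - 2)*(⅓) = (0 - 2)*(⅓) = -2*⅓ = -⅔ ≈ -0.66667)
p(C) = -8/3 + C (p(C) = -2 + (C - ⅔) = -2 + (-⅔ + C) = -8/3 + C)
-32185 - p(P) = -32185 - (-8/3 + 1/90) = -32185 - 1*(-239/90) = -32185 + 239/90 = -2896411/90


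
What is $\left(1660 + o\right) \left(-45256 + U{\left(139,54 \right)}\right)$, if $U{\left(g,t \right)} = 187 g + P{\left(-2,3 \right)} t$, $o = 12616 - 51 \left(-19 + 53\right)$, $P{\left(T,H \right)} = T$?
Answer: $-242951082$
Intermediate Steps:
$o = 10882$ ($o = 12616 - 1734 = 10882$)
$U{\left(g,t \right)} = - 2 t + 187 g$ ($U{\left(g,t \right)} = 187 g - 2 t = - 2 t + 187 g$)
$\left(1660 + o\right) \left(-45256 + U{\left(139,54 \right)}\right) = \left(1660 + 10882\right) \left(-45256 + \left(\left(-2\right) 54 + 187 \cdot 139\right)\right) = 12542 \left(-45256 + \left(-108 + 25993\right)\right) = 12542 \left(-45256 + 25885\right) = 12542 \left(-19371\right) = -242951082$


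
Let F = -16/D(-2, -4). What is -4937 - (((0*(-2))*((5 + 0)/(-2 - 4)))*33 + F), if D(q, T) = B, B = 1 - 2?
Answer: -4953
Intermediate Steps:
B = -1
D(q, T) = -1
F = 16 (F = -16/(-1) = -16*(-1) = 16)
-4937 - (((0*(-2))*((5 + 0)/(-2 - 4)))*33 + F) = -4937 - (((0*(-2))*((5 + 0)/(-2 - 4)))*33 + 16) = -4937 - ((0*(5/(-6)))*33 + 16) = -4937 - ((0*(5*(-1/6)))*33 + 16) = -4937 - ((0*(-5/6))*33 + 16) = -4937 - (0*33 + 16) = -4937 - (0 + 16) = -4937 - 1*16 = -4937 - 16 = -4953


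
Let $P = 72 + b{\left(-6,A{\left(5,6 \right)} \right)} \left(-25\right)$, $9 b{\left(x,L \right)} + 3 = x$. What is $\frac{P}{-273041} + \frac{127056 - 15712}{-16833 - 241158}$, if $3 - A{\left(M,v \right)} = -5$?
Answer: $- \frac{30426502231}{70442120631} \approx -0.43194$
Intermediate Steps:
$A{\left(M,v \right)} = 8$ ($A{\left(M,v \right)} = 3 - -5 = 3 + 5 = 8$)
$b{\left(x,L \right)} = - \frac{1}{3} + \frac{x}{9}$
$P = 97$ ($P = 72 + \left(- \frac{1}{3} + \frac{1}{9} \left(-6\right)\right) \left(-25\right) = 72 + \left(- \frac{1}{3} - \frac{2}{3}\right) \left(-25\right) = 72 - -25 = 72 + 25 = 97$)
$\frac{P}{-273041} + \frac{127056 - 15712}{-16833 - 241158} = \frac{97}{-273041} + \frac{127056 - 15712}{-16833 - 241158} = 97 \left(- \frac{1}{273041}\right) + \frac{111344}{-257991} = - \frac{97}{273041} + 111344 \left(- \frac{1}{257991}\right) = - \frac{97}{273041} - \frac{111344}{257991} = - \frac{30426502231}{70442120631}$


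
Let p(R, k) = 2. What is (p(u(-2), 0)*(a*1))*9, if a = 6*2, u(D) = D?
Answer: 216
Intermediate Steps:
a = 12
(p(u(-2), 0)*(a*1))*9 = (2*(12*1))*9 = (2*12)*9 = 24*9 = 216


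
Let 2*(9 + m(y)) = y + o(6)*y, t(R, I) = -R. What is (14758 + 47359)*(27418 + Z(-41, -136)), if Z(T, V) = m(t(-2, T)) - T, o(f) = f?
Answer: 1705546469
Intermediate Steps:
m(y) = -9 + 7*y/2 (m(y) = -9 + (y + 6*y)/2 = -9 + (7*y)/2 = -9 + 7*y/2)
Z(T, V) = -2 - T (Z(T, V) = (-9 + 7*(-1*(-2))/2) - T = (-9 + (7/2)*2) - T = (-9 + 7) - T = -2 - T)
(14758 + 47359)*(27418 + Z(-41, -136)) = (14758 + 47359)*(27418 + (-2 - 1*(-41))) = 62117*(27418 + (-2 + 41)) = 62117*(27418 + 39) = 62117*27457 = 1705546469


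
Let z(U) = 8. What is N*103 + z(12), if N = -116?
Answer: -11940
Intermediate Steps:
N*103 + z(12) = -116*103 + 8 = -11948 + 8 = -11940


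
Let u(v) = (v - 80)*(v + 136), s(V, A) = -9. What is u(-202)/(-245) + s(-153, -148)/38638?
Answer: -719132661/9466310 ≈ -75.968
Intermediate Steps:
u(v) = (-80 + v)*(136 + v)
u(-202)/(-245) + s(-153, -148)/38638 = (-10880 + (-202)² + 56*(-202))/(-245) - 9/38638 = (-10880 + 40804 - 11312)*(-1/245) - 9*1/38638 = 18612*(-1/245) - 9/38638 = -18612/245 - 9/38638 = -719132661/9466310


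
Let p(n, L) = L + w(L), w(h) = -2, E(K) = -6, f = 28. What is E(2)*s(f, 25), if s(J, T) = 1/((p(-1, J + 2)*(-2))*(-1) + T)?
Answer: -2/27 ≈ -0.074074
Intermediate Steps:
p(n, L) = -2 + L (p(n, L) = L - 2 = -2 + L)
s(J, T) = 1/(T + 2*J) (s(J, T) = 1/(((-2 + (J + 2))*(-2))*(-1) + T) = 1/(((-2 + (2 + J))*(-2))*(-1) + T) = 1/((J*(-2))*(-1) + T) = 1/(-2*J*(-1) + T) = 1/(2*J + T) = 1/(T + 2*J))
E(2)*s(f, 25) = -6/(25 + 2*28) = -6/(25 + 56) = -6/81 = -6*1/81 = -2/27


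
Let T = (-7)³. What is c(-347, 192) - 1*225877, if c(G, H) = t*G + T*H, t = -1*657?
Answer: -63754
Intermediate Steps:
t = -657
T = -343
c(G, H) = -657*G - 343*H
c(-347, 192) - 1*225877 = (-657*(-347) - 343*192) - 1*225877 = (227979 - 65856) - 225877 = 162123 - 225877 = -63754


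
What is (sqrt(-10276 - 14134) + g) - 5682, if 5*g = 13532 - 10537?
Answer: -5083 + I*sqrt(24410) ≈ -5083.0 + 156.24*I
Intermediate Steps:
g = 599 (g = (13532 - 10537)/5 = (1/5)*2995 = 599)
(sqrt(-10276 - 14134) + g) - 5682 = (sqrt(-10276 - 14134) + 599) - 5682 = (sqrt(-24410) + 599) - 5682 = (I*sqrt(24410) + 599) - 5682 = (599 + I*sqrt(24410)) - 5682 = -5083 + I*sqrt(24410)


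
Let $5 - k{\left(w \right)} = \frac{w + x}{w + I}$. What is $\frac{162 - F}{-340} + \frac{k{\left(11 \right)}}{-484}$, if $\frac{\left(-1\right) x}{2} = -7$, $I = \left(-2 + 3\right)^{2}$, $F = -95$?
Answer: $- \frac{376139}{493680} \approx -0.76191$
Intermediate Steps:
$I = 1$ ($I = 1^{2} = 1$)
$x = 14$ ($x = \left(-2\right) \left(-7\right) = 14$)
$k{\left(w \right)} = 5 - \frac{14 + w}{1 + w}$ ($k{\left(w \right)} = 5 - \frac{w + 14}{w + 1} = 5 - \frac{14 + w}{1 + w}$)
$\frac{162 - F}{-340} + \frac{k{\left(11 \right)}}{-484} = \frac{162 - -95}{-340} + \frac{\frac{1}{1 + 11} \left(-9 + 4 \cdot 11\right)}{-484} = \left(162 + 95\right) \left(- \frac{1}{340}\right) + \frac{-9 + 44}{12} \left(- \frac{1}{484}\right) = 257 \left(- \frac{1}{340}\right) + \frac{1}{12} \cdot 35 \left(- \frac{1}{484}\right) = - \frac{257}{340} + \frac{35}{12} \left(- \frac{1}{484}\right) = - \frac{257}{340} - \frac{35}{5808} = - \frac{376139}{493680}$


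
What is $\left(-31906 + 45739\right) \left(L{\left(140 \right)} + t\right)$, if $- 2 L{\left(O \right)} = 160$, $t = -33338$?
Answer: $-462271194$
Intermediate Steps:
$L{\left(O \right)} = -80$ ($L{\left(O \right)} = \left(- \frac{1}{2}\right) 160 = -80$)
$\left(-31906 + 45739\right) \left(L{\left(140 \right)} + t\right) = \left(-31906 + 45739\right) \left(-80 - 33338\right) = 13833 \left(-33418\right) = -462271194$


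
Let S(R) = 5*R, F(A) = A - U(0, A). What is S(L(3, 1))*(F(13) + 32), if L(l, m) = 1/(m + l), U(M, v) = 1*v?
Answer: 40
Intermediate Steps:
U(M, v) = v
F(A) = 0 (F(A) = A - A = 0)
L(l, m) = 1/(l + m)
S(L(3, 1))*(F(13) + 32) = (5/(3 + 1))*(0 + 32) = (5/4)*32 = 40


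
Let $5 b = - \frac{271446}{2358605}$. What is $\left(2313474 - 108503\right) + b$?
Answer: $\frac{26003277855829}{11793025} \approx 2.205 \cdot 10^{6}$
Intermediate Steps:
$b = - \frac{271446}{11793025}$ ($b = \frac{\left(-271446\right) \frac{1}{2358605}}{5} = \frac{1}{5} \left(- \frac{271446}{2358605}\right) = - \frac{271446}{11793025} \approx -0.023017$)
$\left(2313474 - 108503\right) + b = \left(2313474 - 108503\right) - \frac{271446}{11793025} = 2204971 - \frac{271446}{11793025} = \frac{26003277855829}{11793025}$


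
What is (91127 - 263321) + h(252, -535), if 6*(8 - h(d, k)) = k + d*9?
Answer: -1034849/6 ≈ -1.7247e+5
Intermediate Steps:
h(d, k) = 8 - 3*d/2 - k/6 (h(d, k) = 8 - (k + d*9)/6 = 8 - (k + 9*d)/6 = 8 + (-3*d/2 - k/6) = 8 - 3*d/2 - k/6)
(91127 - 263321) + h(252, -535) = (91127 - 263321) + (8 - 3/2*252 - ⅙*(-535)) = -172194 + (8 - 378 + 535/6) = -172194 - 1685/6 = -1034849/6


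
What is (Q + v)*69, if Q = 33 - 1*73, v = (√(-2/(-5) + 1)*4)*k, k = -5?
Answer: -2760 - 276*√35 ≈ -4392.8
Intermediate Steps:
v = -4*√35 (v = (√(-2/(-5) + 1)*4)*(-5) = (√(-2*(-⅕) + 1)*4)*(-5) = (√(⅖ + 1)*4)*(-5) = (√(7/5)*4)*(-5) = ((√35/5)*4)*(-5) = (4*√35/5)*(-5) = -4*√35 ≈ -23.664)
Q = -40 (Q = 33 - 73 = -40)
(Q + v)*69 = (-40 - 4*√35)*69 = -2760 - 276*√35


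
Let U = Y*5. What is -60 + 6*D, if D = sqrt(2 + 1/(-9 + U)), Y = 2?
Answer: -60 + 6*sqrt(3) ≈ -49.608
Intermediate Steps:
U = 10 (U = 2*5 = 10)
D = sqrt(3) (D = sqrt(2 + 1/(-9 + 10)) = sqrt(2 + 1/1) = sqrt(2 + 1) = sqrt(3) ≈ 1.7320)
-60 + 6*D = -60 + 6*sqrt(3)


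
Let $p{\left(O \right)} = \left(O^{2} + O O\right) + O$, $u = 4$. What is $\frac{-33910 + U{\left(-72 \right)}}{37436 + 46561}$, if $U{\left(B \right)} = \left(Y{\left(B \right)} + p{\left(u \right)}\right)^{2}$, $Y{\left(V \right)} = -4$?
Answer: $- \frac{406}{1037} \approx -0.39151$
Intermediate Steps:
$p{\left(O \right)} = O + 2 O^{2}$ ($p{\left(O \right)} = \left(O^{2} + O^{2}\right) + O = 2 O^{2} + O = O + 2 O^{2}$)
$U{\left(B \right)} = 1024$ ($U{\left(B \right)} = \left(-4 + 4 \left(1 + 2 \cdot 4\right)\right)^{2} = \left(-4 + 4 \left(1 + 8\right)\right)^{2} = \left(-4 + 4 \cdot 9\right)^{2} = \left(-4 + 36\right)^{2} = 32^{2} = 1024$)
$\frac{-33910 + U{\left(-72 \right)}}{37436 + 46561} = \frac{-33910 + 1024}{37436 + 46561} = - \frac{32886}{83997} = \left(-32886\right) \frac{1}{83997} = - \frac{406}{1037}$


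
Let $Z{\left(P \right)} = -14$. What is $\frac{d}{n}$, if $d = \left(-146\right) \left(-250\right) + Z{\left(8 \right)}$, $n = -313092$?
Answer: $- \frac{2027}{17394} \approx -0.11653$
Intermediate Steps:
$d = 36486$ ($d = \left(-146\right) \left(-250\right) - 14 = 36500 - 14 = 36486$)
$\frac{d}{n} = \frac{36486}{-313092} = 36486 \left(- \frac{1}{313092}\right) = - \frac{2027}{17394}$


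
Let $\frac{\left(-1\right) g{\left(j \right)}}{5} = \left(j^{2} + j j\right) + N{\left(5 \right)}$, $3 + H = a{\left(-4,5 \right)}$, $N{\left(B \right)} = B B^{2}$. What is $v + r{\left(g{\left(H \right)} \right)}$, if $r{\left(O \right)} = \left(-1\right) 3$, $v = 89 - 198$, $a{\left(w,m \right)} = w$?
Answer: $-112$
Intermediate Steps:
$N{\left(B \right)} = B^{3}$
$H = -7$ ($H = -3 - 4 = -7$)
$g{\left(j \right)} = -625 - 10 j^{2}$ ($g{\left(j \right)} = - 5 \left(\left(j^{2} + j j\right) + 5^{3}\right) = - 5 \left(\left(j^{2} + j^{2}\right) + 125\right) = - 5 \left(2 j^{2} + 125\right) = - 5 \left(125 + 2 j^{2}\right) = -625 - 10 j^{2}$)
$v = -109$ ($v = 89 - 198 = -109$)
$r{\left(O \right)} = -3$
$v + r{\left(g{\left(H \right)} \right)} = -109 - 3 = -112$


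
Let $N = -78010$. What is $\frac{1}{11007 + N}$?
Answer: $- \frac{1}{67003} \approx -1.4925 \cdot 10^{-5}$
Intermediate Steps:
$\frac{1}{11007 + N} = \frac{1}{11007 - 78010} = \frac{1}{-67003} = - \frac{1}{67003}$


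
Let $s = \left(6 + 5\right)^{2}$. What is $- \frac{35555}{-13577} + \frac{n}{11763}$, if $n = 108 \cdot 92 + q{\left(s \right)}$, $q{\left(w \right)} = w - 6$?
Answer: $\frac{554695892}{159706251} \approx 3.4732$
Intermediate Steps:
$s = 121$ ($s = 11^{2} = 121$)
$q{\left(w \right)} = -6 + w$
$n = 10051$ ($n = 108 \cdot 92 + \left(-6 + 121\right) = 9936 + 115 = 10051$)
$- \frac{35555}{-13577} + \frac{n}{11763} = - \frac{35555}{-13577} + \frac{10051}{11763} = \left(-35555\right) \left(- \frac{1}{13577}\right) + 10051 \cdot \frac{1}{11763} = \frac{35555}{13577} + \frac{10051}{11763} = \frac{554695892}{159706251}$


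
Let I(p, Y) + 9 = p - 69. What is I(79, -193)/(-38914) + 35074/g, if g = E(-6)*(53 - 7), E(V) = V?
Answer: -170608739/1342533 ≈ -127.08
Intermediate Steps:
I(p, Y) = -78 + p (I(p, Y) = -9 + (p - 69) = -9 + (-69 + p) = -78 + p)
g = -276 (g = -6*(53 - 7) = -6*46 = -276)
I(79, -193)/(-38914) + 35074/g = (-78 + 79)/(-38914) + 35074/(-276) = 1*(-1/38914) + 35074*(-1/276) = -1/38914 - 17537/138 = -170608739/1342533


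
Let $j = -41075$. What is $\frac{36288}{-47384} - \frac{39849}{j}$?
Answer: $\frac{49709427}{243287225} \approx 0.20432$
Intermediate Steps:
$\frac{36288}{-47384} - \frac{39849}{j} = \frac{36288}{-47384} - \frac{39849}{-41075} = 36288 \left(- \frac{1}{47384}\right) - - \frac{39849}{41075} = - \frac{4536}{5923} + \frac{39849}{41075} = \frac{49709427}{243287225}$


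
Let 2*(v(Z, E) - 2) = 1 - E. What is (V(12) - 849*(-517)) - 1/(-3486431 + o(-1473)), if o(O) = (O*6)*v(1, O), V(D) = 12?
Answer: 4397225032786/10017713 ≈ 4.3895e+5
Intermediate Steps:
v(Z, E) = 5/2 - E/2 (v(Z, E) = 2 + (1 - E)/2 = 2 + (1/2 - E/2) = 5/2 - E/2)
o(O) = 6*O*(5/2 - O/2) (o(O) = (O*6)*(5/2 - O/2) = (6*O)*(5/2 - O/2) = 6*O*(5/2 - O/2))
(V(12) - 849*(-517)) - 1/(-3486431 + o(-1473)) = (12 - 849*(-517)) - 1/(-3486431 + 3*(-1473)*(5 - 1*(-1473))) = (12 + 438933) - 1/(-3486431 + 3*(-1473)*(5 + 1473)) = 438945 - 1/(-3486431 + 3*(-1473)*1478) = 438945 - 1/(-3486431 - 6531282) = 438945 - 1/(-10017713) = 438945 - 1*(-1/10017713) = 438945 + 1/10017713 = 4397225032786/10017713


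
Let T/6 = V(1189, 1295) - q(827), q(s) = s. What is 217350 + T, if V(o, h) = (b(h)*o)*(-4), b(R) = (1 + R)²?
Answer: -47929309788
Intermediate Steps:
V(o, h) = -4*o*(1 + h)² (V(o, h) = ((1 + h)²*o)*(-4) = (o*(1 + h)²)*(-4) = -4*o*(1 + h)²)
T = -47929527138 (T = 6*(-4*1189*(1 + 1295)² - 1*827) = 6*(-4*1189*1296² - 827) = 6*(-4*1189*1679616 - 827) = 6*(-7988253696 - 827) = 6*(-7988254523) = -47929527138)
217350 + T = 217350 - 47929527138 = -47929309788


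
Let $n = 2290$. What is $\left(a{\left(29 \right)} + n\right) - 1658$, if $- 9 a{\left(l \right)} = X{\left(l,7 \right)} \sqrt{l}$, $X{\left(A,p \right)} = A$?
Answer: $632 - \frac{29 \sqrt{29}}{9} \approx 614.65$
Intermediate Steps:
$a{\left(l \right)} = - \frac{l^{\frac{3}{2}}}{9}$ ($a{\left(l \right)} = - \frac{l \sqrt{l}}{9} = - \frac{l^{\frac{3}{2}}}{9}$)
$\left(a{\left(29 \right)} + n\right) - 1658 = \left(- \frac{29^{\frac{3}{2}}}{9} + 2290\right) - 1658 = \left(- \frac{29 \sqrt{29}}{9} + 2290\right) - 1658 = \left(2290 - \frac{29 \sqrt{29}}{9}\right) - 1658 = 632 - \frac{29 \sqrt{29}}{9}$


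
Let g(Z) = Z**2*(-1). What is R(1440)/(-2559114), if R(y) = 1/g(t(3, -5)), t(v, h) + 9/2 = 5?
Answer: 2/1279557 ≈ 1.5630e-6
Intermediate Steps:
t(v, h) = 1/2 (t(v, h) = -9/2 + 5 = 1/2)
g(Z) = -Z**2
R(y) = -4 (R(y) = 1/(-(1/2)**2) = 1/(-1*1/4) = 1/(-1/4) = -4)
R(1440)/(-2559114) = -4/(-2559114) = -4*(-1/2559114) = 2/1279557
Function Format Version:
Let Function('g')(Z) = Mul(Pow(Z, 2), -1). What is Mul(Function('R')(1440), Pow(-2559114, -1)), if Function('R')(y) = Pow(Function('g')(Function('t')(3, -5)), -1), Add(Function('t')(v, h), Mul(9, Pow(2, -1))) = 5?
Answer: Rational(2, 1279557) ≈ 1.5630e-6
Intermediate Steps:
Function('t')(v, h) = Rational(1, 2) (Function('t')(v, h) = Add(Rational(-9, 2), 5) = Rational(1, 2))
Function('g')(Z) = Mul(-1, Pow(Z, 2))
Function('R')(y) = -4 (Function('R')(y) = Pow(Mul(-1, Pow(Rational(1, 2), 2)), -1) = Pow(Mul(-1, Rational(1, 4)), -1) = Pow(Rational(-1, 4), -1) = -4)
Mul(Function('R')(1440), Pow(-2559114, -1)) = Mul(-4, Pow(-2559114, -1)) = Mul(-4, Rational(-1, 2559114)) = Rational(2, 1279557)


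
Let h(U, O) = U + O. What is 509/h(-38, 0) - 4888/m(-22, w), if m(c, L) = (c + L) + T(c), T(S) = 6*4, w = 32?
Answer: -101525/646 ≈ -157.16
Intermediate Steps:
T(S) = 24
h(U, O) = O + U
m(c, L) = 24 + L + c (m(c, L) = (c + L) + 24 = (L + c) + 24 = 24 + L + c)
509/h(-38, 0) - 4888/m(-22, w) = 509/(0 - 38) - 4888/(24 + 32 - 22) = 509/(-38) - 4888/34 = 509*(-1/38) - 4888*1/34 = -509/38 - 2444/17 = -101525/646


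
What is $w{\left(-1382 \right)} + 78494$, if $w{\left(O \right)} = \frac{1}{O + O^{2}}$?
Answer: $\frac{149809095749}{1908542} \approx 78494.0$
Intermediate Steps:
$w{\left(-1382 \right)} + 78494 = \frac{1}{\left(-1382\right) \left(1 - 1382\right)} + 78494 = - \frac{1}{1382 \left(-1381\right)} + 78494 = \left(- \frac{1}{1382}\right) \left(- \frac{1}{1381}\right) + 78494 = \frac{1}{1908542} + 78494 = \frac{149809095749}{1908542}$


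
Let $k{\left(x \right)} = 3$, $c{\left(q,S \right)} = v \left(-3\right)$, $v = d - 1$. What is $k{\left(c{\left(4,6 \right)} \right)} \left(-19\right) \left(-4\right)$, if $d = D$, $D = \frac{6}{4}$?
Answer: $228$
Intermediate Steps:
$D = \frac{3}{2}$ ($D = 6 \cdot \frac{1}{4} = \frac{3}{2} \approx 1.5$)
$d = \frac{3}{2} \approx 1.5$
$v = \frac{1}{2}$ ($v = \frac{3}{2} - 1 = \frac{1}{2} \approx 0.5$)
$c{\left(q,S \right)} = - \frac{3}{2}$ ($c{\left(q,S \right)} = \frac{1}{2} \left(-3\right) = - \frac{3}{2}$)
$k{\left(c{\left(4,6 \right)} \right)} \left(-19\right) \left(-4\right) = 3 \left(-19\right) \left(-4\right) = \left(-57\right) \left(-4\right) = 228$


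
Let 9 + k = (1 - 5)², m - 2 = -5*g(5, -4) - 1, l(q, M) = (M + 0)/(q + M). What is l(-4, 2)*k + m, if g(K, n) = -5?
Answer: 19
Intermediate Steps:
l(q, M) = M/(M + q)
m = 26 (m = 2 + (-5*(-5) - 1) = 2 + (25 - 1) = 2 + 24 = 26)
k = 7 (k = -9 + (1 - 5)² = -9 + (-4)² = -9 + 16 = 7)
l(-4, 2)*k + m = (2/(2 - 4))*7 + 26 = (2/(-2))*7 + 26 = (2*(-½))*7 + 26 = -1*7 + 26 = -7 + 26 = 19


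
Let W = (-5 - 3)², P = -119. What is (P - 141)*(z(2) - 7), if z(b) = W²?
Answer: -1063140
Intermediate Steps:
W = 64 (W = (-8)² = 64)
z(b) = 4096 (z(b) = 64² = 4096)
(P - 141)*(z(2) - 7) = (-119 - 141)*(4096 - 7) = -260*4089 = -1063140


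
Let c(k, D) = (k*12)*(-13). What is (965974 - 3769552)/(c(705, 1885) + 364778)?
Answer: -1401789/127399 ≈ -11.003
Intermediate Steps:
c(k, D) = -156*k (c(k, D) = (12*k)*(-13) = -156*k)
(965974 - 3769552)/(c(705, 1885) + 364778) = (965974 - 3769552)/(-156*705 + 364778) = -2803578/(-109980 + 364778) = -2803578/254798 = -2803578*1/254798 = -1401789/127399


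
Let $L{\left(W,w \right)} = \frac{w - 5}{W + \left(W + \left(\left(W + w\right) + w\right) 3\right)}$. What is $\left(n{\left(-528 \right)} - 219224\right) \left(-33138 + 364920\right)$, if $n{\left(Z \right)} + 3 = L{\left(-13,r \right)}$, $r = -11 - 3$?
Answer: $- \frac{10837594000728}{149} \approx -7.2736 \cdot 10^{10}$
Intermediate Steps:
$r = -14$ ($r = -11 - 3 = -14$)
$L{\left(W,w \right)} = \frac{-5 + w}{5 W + 6 w}$ ($L{\left(W,w \right)} = \frac{-5 + w}{W + \left(W + \left(W + 2 w\right) 3\right)} = \frac{-5 + w}{W + \left(W + \left(3 W + 6 w\right)\right)} = \frac{-5 + w}{W + \left(4 W + 6 w\right)} = \frac{-5 + w}{5 W + 6 w}$)
$n{\left(Z \right)} = - \frac{428}{149}$ ($n{\left(Z \right)} = -3 + \frac{-5 - 14}{5 \left(-13\right) + 6 \left(-14\right)} = -3 + \frac{1}{-65 - 84} \left(-19\right) = -3 + \frac{1}{-149} \left(-19\right) = -3 - - \frac{19}{149} = -3 + \frac{19}{149} = - \frac{428}{149}$)
$\left(n{\left(-528 \right)} - 219224\right) \left(-33138 + 364920\right) = \left(- \frac{428}{149} - 219224\right) \left(-33138 + 364920\right) = \left(- \frac{32664804}{149}\right) 331782 = - \frac{10837594000728}{149}$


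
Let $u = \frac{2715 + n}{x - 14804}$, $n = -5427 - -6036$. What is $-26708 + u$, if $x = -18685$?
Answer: $- \frac{298142512}{11163} \approx -26708.0$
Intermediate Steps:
$n = 609$ ($n = -5427 + 6036 = 609$)
$u = - \frac{1108}{11163}$ ($u = \frac{2715 + 609}{-18685 - 14804} = \frac{3324}{-33489} = 3324 \left(- \frac{1}{33489}\right) = - \frac{1108}{11163} \approx -0.099257$)
$-26708 + u = -26708 - \frac{1108}{11163} = - \frac{298142512}{11163}$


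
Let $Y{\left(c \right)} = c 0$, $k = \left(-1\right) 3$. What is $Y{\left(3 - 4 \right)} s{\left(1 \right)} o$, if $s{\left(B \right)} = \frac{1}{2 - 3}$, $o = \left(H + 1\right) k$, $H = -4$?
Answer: $0$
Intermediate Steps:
$k = -3$
$o = 9$ ($o = \left(-4 + 1\right) \left(-3\right) = \left(-3\right) \left(-3\right) = 9$)
$Y{\left(c \right)} = 0$
$s{\left(B \right)} = -1$ ($s{\left(B \right)} = \frac{1}{-1} = -1$)
$Y{\left(3 - 4 \right)} s{\left(1 \right)} o = 0 \left(-1\right) 9 = 0 \cdot 9 = 0$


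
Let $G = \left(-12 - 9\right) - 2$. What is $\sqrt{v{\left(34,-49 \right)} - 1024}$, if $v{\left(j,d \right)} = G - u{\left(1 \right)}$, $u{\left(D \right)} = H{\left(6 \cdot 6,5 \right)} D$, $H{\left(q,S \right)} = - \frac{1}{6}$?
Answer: $\frac{i \sqrt{37686}}{6} \approx 32.355 i$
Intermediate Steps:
$G = -23$ ($G = -21 - 2 = -23$)
$H{\left(q,S \right)} = - \frac{1}{6}$ ($H{\left(q,S \right)} = \left(-1\right) \frac{1}{6} = - \frac{1}{6}$)
$u{\left(D \right)} = - \frac{D}{6}$
$v{\left(j,d \right)} = - \frac{137}{6}$ ($v{\left(j,d \right)} = -23 - \left(- \frac{1}{6}\right) 1 = -23 - - \frac{1}{6} = -23 + \frac{1}{6} = - \frac{137}{6}$)
$\sqrt{v{\left(34,-49 \right)} - 1024} = \sqrt{- \frac{137}{6} - 1024} = \sqrt{- \frac{6281}{6}} = \frac{i \sqrt{37686}}{6}$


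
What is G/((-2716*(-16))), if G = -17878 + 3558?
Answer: -895/2716 ≈ -0.32953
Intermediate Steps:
G = -14320
G/((-2716*(-16))) = -14320/((-2716*(-16))) = -14320/43456 = -14320*1/43456 = -895/2716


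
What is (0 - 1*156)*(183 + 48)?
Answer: -36036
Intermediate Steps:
(0 - 1*156)*(183 + 48) = (0 - 156)*231 = -156*231 = -36036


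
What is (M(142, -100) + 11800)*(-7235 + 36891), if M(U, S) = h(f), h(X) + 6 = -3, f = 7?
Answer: 349673896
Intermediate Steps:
h(X) = -9 (h(X) = -6 - 3 = -9)
M(U, S) = -9
(M(142, -100) + 11800)*(-7235 + 36891) = (-9 + 11800)*(-7235 + 36891) = 11791*29656 = 349673896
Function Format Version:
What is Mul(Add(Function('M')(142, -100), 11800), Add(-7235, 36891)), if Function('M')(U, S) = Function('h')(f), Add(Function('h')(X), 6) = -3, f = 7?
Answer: 349673896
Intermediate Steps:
Function('h')(X) = -9 (Function('h')(X) = Add(-6, -3) = -9)
Function('M')(U, S) = -9
Mul(Add(Function('M')(142, -100), 11800), Add(-7235, 36891)) = Mul(Add(-9, 11800), Add(-7235, 36891)) = Mul(11791, 29656) = 349673896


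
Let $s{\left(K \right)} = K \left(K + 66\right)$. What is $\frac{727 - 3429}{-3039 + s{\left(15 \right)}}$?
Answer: $\frac{1351}{912} \approx 1.4814$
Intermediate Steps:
$s{\left(K \right)} = K \left(66 + K\right)$
$\frac{727 - 3429}{-3039 + s{\left(15 \right)}} = \frac{727 - 3429}{-3039 + 15 \left(66 + 15\right)} = - \frac{2702}{-3039 + 15 \cdot 81} = - \frac{2702}{-3039 + 1215} = - \frac{2702}{-1824} = \left(-2702\right) \left(- \frac{1}{1824}\right) = \frac{1351}{912}$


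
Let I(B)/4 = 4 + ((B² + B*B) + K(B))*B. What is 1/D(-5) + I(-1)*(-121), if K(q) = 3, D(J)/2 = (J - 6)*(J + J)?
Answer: 106481/220 ≈ 484.00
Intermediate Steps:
D(J) = 4*J*(-6 + J) (D(J) = 2*((J - 6)*(J + J)) = 2*((-6 + J)*(2*J)) = 2*(2*J*(-6 + J)) = 4*J*(-6 + J))
I(B) = 16 + 4*B*(3 + 2*B²) (I(B) = 4*(4 + ((B² + B*B) + 3)*B) = 4*(4 + ((B² + B²) + 3)*B) = 4*(4 + (2*B² + 3)*B) = 4*(4 + (3 + 2*B²)*B) = 4*(4 + B*(3 + 2*B²)) = 16 + 4*B*(3 + 2*B²))
1/D(-5) + I(-1)*(-121) = 1/(4*(-5)*(-6 - 5)) + (16 + 8*(-1)³ + 12*(-1))*(-121) = 1/(4*(-5)*(-11)) + (16 + 8*(-1) - 12)*(-121) = 1/220 + (16 - 8 - 12)*(-121) = 1/220 - 4*(-121) = 1/220 + 484 = 106481/220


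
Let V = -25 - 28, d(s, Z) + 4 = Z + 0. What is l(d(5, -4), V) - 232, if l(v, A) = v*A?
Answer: 192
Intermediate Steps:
d(s, Z) = -4 + Z (d(s, Z) = -4 + (Z + 0) = -4 + Z)
V = -53
l(v, A) = A*v
l(d(5, -4), V) - 232 = -53*(-4 - 4) - 232 = -53*(-8) - 232 = 424 - 232 = 192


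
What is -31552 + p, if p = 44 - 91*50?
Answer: -36058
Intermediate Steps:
p = -4506 (p = 44 - 4550 = -4506)
-31552 + p = -31552 - 4506 = -36058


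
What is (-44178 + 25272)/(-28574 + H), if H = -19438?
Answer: 3151/8002 ≈ 0.39378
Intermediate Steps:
(-44178 + 25272)/(-28574 + H) = (-44178 + 25272)/(-28574 - 19438) = -18906/(-48012) = -18906*(-1/48012) = 3151/8002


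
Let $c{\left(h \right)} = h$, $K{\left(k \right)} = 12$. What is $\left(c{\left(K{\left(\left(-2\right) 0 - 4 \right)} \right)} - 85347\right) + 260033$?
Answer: $174698$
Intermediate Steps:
$\left(c{\left(K{\left(\left(-2\right) 0 - 4 \right)} \right)} - 85347\right) + 260033 = \left(12 - 85347\right) + 260033 = -85335 + 260033 = 174698$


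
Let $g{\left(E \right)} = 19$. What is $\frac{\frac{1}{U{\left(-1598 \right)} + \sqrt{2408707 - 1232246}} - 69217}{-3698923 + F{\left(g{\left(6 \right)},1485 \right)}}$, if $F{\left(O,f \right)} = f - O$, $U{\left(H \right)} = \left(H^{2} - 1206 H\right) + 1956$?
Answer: $\frac{1390917584568228583}{74300503626297925651} + \frac{\sqrt{1176461}}{74300503626297925651} \approx 0.01872$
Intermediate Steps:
$U{\left(H \right)} = 1956 + H^{2} - 1206 H$
$\frac{\frac{1}{U{\left(-1598 \right)} + \sqrt{2408707 - 1232246}} - 69217}{-3698923 + F{\left(g{\left(6 \right)},1485 \right)}} = \frac{\frac{1}{\left(1956 + \left(-1598\right)^{2} - -1927188\right) + \sqrt{2408707 - 1232246}} - 69217}{-3698923 + \left(1485 - 19\right)} = \frac{\frac{1}{\left(1956 + 2553604 + 1927188\right) + \sqrt{1176461}} - 69217}{-3698923 + \left(1485 - 19\right)} = \frac{\frac{1}{4482748 + \sqrt{1176461}} - 69217}{-3698923 + 1466} = \frac{-69217 + \frac{1}{4482748 + \sqrt{1176461}}}{-3697457} = \left(-69217 + \frac{1}{4482748 + \sqrt{1176461}}\right) \left(- \frac{1}{3697457}\right) = \frac{3643}{194603} - \frac{1}{3697457 \left(4482748 + \sqrt{1176461}\right)}$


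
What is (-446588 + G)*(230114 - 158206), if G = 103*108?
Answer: -31313345312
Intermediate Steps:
G = 11124
(-446588 + G)*(230114 - 158206) = (-446588 + 11124)*(230114 - 158206) = -435464*71908 = -31313345312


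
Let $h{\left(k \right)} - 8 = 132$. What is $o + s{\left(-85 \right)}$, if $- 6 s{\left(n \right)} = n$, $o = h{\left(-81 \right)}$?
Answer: $\frac{925}{6} \approx 154.17$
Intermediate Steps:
$h{\left(k \right)} = 140$ ($h{\left(k \right)} = 8 + 132 = 140$)
$o = 140$
$s{\left(n \right)} = - \frac{n}{6}$
$o + s{\left(-85 \right)} = 140 - - \frac{85}{6} = 140 + \frac{85}{6} = \frac{925}{6}$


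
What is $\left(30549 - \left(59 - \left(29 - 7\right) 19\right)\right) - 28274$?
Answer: $2634$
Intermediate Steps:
$\left(30549 - \left(59 - \left(29 - 7\right) 19\right)\right) - 28274 = \left(30549 + \left(22 \cdot 19 - 59\right)\right) - 28274 = \left(30549 + \left(418 - 59\right)\right) - 28274 = \left(30549 + 359\right) - 28274 = 30908 - 28274 = 2634$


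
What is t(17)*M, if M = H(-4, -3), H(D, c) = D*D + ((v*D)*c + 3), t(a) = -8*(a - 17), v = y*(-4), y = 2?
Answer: 0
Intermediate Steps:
v = -8 (v = 2*(-4) = -8)
t(a) = 136 - 8*a (t(a) = -8*(-17 + a) = 136 - 8*a)
H(D, c) = 3 + D² - 8*D*c (H(D, c) = D*D + ((-8*D)*c + 3) = D² + (-8*D*c + 3) = D² + (3 - 8*D*c) = 3 + D² - 8*D*c)
M = -77 (M = 3 + (-4)² - 8*(-4)*(-3) = 3 + 16 - 96 = -77)
t(17)*M = (136 - 8*17)*(-77) = (136 - 136)*(-77) = 0*(-77) = 0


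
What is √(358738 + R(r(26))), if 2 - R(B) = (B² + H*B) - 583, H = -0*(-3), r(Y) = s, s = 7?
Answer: √359274 ≈ 599.39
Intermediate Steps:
r(Y) = 7
H = 0 (H = -5*0 = 0)
R(B) = 585 - B² (R(B) = 2 - ((B² + 0*B) - 583) = 2 - ((B² + 0) - 583) = 2 - (B² - 583) = 2 - (-583 + B²) = 2 + (583 - B²) = 585 - B²)
√(358738 + R(r(26))) = √(358738 + (585 - 1*7²)) = √(358738 + (585 - 1*49)) = √(358738 + (585 - 49)) = √(358738 + 536) = √359274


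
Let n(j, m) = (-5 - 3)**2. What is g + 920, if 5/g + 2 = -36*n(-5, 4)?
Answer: 2121515/2306 ≈ 920.00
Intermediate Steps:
n(j, m) = 64 (n(j, m) = (-8)**2 = 64)
g = -5/2306 (g = 5/(-2 - 36*64) = 5/(-2 - 2304) = 5/(-2306) = 5*(-1/2306) = -5/2306 ≈ -0.0021683)
g + 920 = -5/2306 + 920 = 2121515/2306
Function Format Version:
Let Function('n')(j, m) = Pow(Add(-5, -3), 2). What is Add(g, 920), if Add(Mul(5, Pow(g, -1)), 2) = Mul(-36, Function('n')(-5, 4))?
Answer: Rational(2121515, 2306) ≈ 920.00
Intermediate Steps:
Function('n')(j, m) = 64 (Function('n')(j, m) = Pow(-8, 2) = 64)
g = Rational(-5, 2306) (g = Mul(5, Pow(Add(-2, Mul(-36, 64)), -1)) = Mul(5, Pow(Add(-2, -2304), -1)) = Mul(5, Pow(-2306, -1)) = Mul(5, Rational(-1, 2306)) = Rational(-5, 2306) ≈ -0.0021683)
Add(g, 920) = Add(Rational(-5, 2306), 920) = Rational(2121515, 2306)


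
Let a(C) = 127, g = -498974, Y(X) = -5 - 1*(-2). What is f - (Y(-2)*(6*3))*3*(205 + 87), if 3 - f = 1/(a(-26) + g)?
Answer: 23598955030/498847 ≈ 47307.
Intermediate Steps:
Y(X) = -3 (Y(X) = -5 + 2 = -3)
f = 1496542/498847 (f = 3 - 1/(127 - 498974) = 3 - 1/(-498847) = 3 - 1*(-1/498847) = 3 + 1/498847 = 1496542/498847 ≈ 3.0000)
f - (Y(-2)*(6*3))*3*(205 + 87) = 1496542/498847 - -18*3*3*(205 + 87) = 1496542/498847 - -3*18*3*292 = 1496542/498847 - (-54*3)*292 = 1496542/498847 - (-162)*292 = 1496542/498847 - 1*(-47304) = 1496542/498847 + 47304 = 23598955030/498847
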